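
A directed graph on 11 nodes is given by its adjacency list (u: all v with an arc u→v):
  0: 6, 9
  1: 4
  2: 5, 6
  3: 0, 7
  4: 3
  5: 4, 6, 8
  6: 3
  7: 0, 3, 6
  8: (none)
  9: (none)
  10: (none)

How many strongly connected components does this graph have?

{0, 3, 6, 7} are all mutually reachable — one SCC of size 4.
{5} is an SCC by itself.
{10} is an SCC by itself.
{1} is an SCC by itself.
{2} is an SCC by itself.
(and 3 more singleton SCCs)
That gives 8 strongly connected components.

8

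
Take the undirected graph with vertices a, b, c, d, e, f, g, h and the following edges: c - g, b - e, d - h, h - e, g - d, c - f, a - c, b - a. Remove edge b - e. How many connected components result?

1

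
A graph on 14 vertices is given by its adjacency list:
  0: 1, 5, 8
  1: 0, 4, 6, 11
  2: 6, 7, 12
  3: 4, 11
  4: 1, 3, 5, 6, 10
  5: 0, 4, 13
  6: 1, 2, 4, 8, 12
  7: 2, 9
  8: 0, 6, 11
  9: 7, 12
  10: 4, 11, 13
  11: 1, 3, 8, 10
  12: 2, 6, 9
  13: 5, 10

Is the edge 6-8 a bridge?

No

After removing 6-8, the path 6-1-0-8 still connects them, so the edge is not a bridge.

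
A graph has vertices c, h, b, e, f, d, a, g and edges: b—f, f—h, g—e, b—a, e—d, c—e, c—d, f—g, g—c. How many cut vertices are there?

3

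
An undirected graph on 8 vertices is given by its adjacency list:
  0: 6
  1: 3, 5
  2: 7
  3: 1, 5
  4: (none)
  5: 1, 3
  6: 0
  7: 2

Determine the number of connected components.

4 is isolated — a component by itself.
Starting from 2 we can reach 2, 7. That is one component of size 2.
Starting from 0 we can reach 0, 6. That is one component of size 2.
Starting from 1 we can reach 1, 3, 5. That is one component of size 3.
Total: 4 components.

4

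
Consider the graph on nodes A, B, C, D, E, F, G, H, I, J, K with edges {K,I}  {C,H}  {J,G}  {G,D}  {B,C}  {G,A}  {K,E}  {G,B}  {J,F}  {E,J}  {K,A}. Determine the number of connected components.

1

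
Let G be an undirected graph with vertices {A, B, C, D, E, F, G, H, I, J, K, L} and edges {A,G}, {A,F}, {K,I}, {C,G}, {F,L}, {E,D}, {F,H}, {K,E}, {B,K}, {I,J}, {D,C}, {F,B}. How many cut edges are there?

The edges on the cycle A-F-B-K-E-D-C-G-A are not bridges since each lies on that cycle.
But removing F–H disconnects F from H; removing L–F disconnects L from F; removing I–J disconnects I from J; removing I–K disconnects I from K — these are bridges.
That makes 4 bridges.

4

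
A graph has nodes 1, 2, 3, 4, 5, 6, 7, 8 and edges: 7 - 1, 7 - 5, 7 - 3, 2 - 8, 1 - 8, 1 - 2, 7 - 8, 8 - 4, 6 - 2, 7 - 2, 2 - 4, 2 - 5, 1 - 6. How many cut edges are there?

1

The edges on the cycle 7-1-6-2-7 are not bridges since each lies on that cycle.
But removing 7 - 3 disconnects 7 from 3 — this is a bridge.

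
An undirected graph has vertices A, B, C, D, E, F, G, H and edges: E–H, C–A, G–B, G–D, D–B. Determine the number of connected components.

4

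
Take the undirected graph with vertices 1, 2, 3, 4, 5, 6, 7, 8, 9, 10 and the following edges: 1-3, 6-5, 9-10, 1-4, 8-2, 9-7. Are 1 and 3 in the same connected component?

From 1 we can reach 1, 3, 4, which includes 3.

Yes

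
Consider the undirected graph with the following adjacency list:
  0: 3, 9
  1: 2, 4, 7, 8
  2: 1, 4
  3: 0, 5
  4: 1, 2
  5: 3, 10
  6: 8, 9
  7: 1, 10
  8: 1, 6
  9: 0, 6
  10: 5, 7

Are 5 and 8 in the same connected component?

Yes

From 5 we can reach 0, 1, 2, 3, 4, 5, 6, 7, 8, 9, 10, which includes 8.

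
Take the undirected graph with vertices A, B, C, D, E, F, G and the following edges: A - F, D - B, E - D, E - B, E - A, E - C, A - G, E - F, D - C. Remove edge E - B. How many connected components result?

1

E and B are still connected via E-D-B, so the component count stays at 1.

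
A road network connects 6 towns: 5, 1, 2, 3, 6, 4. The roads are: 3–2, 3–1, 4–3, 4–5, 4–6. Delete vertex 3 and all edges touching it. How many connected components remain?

3

With 3 gone, the remaining components are: {1}; {2}; {4, 5, 6}.
That is 3 components.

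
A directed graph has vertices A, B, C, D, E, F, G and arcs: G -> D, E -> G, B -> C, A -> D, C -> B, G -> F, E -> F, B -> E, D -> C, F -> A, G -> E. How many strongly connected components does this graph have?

1

{A, B, C, D, E, F, G} are all mutually reachable — one SCC of size 7.
That gives 1 strongly connected component.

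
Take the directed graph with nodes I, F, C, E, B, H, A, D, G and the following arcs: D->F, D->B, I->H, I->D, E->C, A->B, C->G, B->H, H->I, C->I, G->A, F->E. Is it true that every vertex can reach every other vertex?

Yes

From I we can reach every vertex (A, B, C, D, E, F, G, H, I), and every vertex can reach I (A, B, C, D, E, F, G, H, I). So the whole graph is one strongly connected component.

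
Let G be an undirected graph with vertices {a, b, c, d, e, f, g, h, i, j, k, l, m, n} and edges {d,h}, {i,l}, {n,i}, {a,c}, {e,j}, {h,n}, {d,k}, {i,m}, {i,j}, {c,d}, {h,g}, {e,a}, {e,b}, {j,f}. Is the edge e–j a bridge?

No

After removing e–j, the path e-a-c-d-h-n-i-j still connects them, so the edge is not a bridge.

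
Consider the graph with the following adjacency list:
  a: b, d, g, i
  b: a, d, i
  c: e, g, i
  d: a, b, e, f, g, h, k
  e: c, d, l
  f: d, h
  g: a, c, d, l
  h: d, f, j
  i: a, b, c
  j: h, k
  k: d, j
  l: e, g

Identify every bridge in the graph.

none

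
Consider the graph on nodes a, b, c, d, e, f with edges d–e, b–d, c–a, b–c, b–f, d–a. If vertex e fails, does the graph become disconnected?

No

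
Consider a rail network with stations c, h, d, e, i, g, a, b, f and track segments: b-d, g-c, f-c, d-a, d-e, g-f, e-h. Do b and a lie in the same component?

Yes

From b we can reach a, b, d, e, h, which includes a.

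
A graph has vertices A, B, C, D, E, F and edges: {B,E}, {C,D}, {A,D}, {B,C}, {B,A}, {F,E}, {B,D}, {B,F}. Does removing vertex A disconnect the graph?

No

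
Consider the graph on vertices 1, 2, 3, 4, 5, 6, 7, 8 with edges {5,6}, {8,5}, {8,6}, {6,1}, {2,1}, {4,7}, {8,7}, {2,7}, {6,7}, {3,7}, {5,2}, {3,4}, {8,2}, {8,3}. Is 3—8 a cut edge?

After removing 3—8, the path 3-7-8 still connects them, so the edge is not a bridge.

No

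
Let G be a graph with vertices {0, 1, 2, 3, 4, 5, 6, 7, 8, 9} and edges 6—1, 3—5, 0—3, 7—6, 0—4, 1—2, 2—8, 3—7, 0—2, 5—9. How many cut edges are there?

The edges on the cycle 0-3-7-6-1-2-0 are not bridges since each lies on that cycle.
But removing 3—5 disconnects 3 from 5; removing 0—4 disconnects 0 from 4; removing 8—2 disconnects 8 from 2; removing 9—5 disconnects 9 from 5 — these are bridges.
That makes 4 bridges.

4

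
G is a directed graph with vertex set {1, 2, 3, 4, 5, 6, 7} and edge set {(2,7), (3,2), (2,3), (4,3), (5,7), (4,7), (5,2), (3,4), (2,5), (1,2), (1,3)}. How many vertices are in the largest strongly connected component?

4

{2, 3, 4, 5} are all mutually reachable — one SCC of size 4.
{1} is an SCC by itself.
{6} is an SCC by itself.
{7} is an SCC by itself.
The largest has 4 vertices.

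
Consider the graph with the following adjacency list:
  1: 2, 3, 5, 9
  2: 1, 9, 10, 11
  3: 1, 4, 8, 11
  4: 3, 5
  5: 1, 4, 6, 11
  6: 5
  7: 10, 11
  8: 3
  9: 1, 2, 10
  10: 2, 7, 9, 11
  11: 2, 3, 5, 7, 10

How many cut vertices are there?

Removing 3 increases the component count from 1 to 2, so 3 is a cut vertex.
Removing 5 increases the component count from 1 to 2, so 5 is a cut vertex.
By contrast removing 6 leaves 1 component; it is not a cut vertex. No other vertex is a cut vertex either.

2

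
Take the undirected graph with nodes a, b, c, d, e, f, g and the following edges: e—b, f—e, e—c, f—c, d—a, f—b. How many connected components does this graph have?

g is isolated — a component by itself.
Starting from a we can reach a, d. That is one component of size 2.
Starting from b we can reach b, c, e, f. That is one component of size 4.
Total: 3 components.

3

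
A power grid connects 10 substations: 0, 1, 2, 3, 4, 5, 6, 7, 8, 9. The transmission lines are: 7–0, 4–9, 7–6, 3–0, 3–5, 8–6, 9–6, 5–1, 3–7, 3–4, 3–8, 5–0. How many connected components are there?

2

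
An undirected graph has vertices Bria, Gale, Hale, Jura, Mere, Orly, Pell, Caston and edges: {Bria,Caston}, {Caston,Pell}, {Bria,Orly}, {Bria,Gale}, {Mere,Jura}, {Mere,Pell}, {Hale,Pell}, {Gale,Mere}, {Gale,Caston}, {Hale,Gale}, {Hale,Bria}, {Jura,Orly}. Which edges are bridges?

The edges on the cycle Hale-Bria-Caston-Gale-Hale are not bridges since each lies on that cycle.
Every edge lies on some cycle, so there are no bridges.

none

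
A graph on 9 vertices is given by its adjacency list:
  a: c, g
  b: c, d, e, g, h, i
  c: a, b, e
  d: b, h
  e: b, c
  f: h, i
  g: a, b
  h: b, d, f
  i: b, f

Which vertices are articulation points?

b

Removing b increases the component count from 1 to 2, so b is a cut vertex.
By contrast removing c leaves 1 component; it is not a cut vertex. No other vertex is a cut vertex either.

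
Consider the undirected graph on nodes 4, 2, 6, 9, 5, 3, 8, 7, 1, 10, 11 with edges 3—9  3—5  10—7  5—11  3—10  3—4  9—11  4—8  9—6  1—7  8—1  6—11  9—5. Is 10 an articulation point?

Deleting 10 leaves 2 components (was 2), so 10 is not a cut vertex.

No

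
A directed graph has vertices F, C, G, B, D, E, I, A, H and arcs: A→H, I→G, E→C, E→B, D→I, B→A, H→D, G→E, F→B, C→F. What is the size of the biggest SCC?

{A, B, C, D, E, F, G, H, I} are all mutually reachable — one SCC of size 9.
The largest has 9 vertices.

9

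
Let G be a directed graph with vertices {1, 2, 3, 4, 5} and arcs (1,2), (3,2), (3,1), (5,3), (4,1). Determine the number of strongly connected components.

{4} is an SCC by itself.
{3} is an SCC by itself.
{5} is an SCC by itself.
{2} is an SCC by itself.
{1} is an SCC by itself.
That gives 5 strongly connected components.

5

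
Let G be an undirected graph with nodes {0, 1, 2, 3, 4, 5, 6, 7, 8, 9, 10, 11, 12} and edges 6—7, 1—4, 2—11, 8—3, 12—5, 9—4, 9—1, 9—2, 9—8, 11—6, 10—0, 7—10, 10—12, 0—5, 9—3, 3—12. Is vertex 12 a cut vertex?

Deleting 12 leaves 1 component (was 1) (its neighbors 3, 5, 10 remain connected to each other), so 12 is not a cut vertex.

No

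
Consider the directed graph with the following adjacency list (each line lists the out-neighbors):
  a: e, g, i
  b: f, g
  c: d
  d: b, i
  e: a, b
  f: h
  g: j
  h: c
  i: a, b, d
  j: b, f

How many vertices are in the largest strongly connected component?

10

{a, b, c, d, e, f, g, h, i, j} are all mutually reachable — one SCC of size 10.
The largest has 10 vertices.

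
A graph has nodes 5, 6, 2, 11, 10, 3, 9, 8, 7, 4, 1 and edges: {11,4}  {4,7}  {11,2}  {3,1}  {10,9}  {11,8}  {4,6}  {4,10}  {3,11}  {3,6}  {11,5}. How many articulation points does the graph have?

Removing 3 increases the component count from 1 to 2, so 3 is a cut vertex.
Removing 4 increases the component count from 1 to 3, so 4 is a cut vertex.
Removing 10 increases the component count from 1 to 2, so 10 is a cut vertex.
Likewise 11 is a cut vertex.
By contrast removing 7 leaves 1 component; it is not a cut vertex. No other vertex is a cut vertex either.

4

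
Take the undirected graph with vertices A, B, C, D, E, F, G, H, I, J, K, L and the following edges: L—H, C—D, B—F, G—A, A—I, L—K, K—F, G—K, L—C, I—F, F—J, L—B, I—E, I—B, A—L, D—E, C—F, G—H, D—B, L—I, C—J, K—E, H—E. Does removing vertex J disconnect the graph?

Deleting J leaves 1 component (was 1) (its neighbors C, F remain connected to each other), so J is not a cut vertex.

No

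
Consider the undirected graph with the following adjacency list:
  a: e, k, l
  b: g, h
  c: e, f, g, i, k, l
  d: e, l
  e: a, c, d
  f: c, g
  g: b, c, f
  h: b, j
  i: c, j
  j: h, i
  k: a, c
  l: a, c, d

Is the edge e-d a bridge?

No

After removing e-d, the path e-c-l-d still connects them, so the edge is not a bridge.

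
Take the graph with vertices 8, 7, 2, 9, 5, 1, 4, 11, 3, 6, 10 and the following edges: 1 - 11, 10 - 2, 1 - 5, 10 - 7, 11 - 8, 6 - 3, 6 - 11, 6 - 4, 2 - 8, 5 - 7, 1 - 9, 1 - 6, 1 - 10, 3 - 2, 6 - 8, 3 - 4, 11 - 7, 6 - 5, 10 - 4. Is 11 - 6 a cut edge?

After removing 11 - 6, the path 11-1-6 still connects them, so the edge is not a bridge.

No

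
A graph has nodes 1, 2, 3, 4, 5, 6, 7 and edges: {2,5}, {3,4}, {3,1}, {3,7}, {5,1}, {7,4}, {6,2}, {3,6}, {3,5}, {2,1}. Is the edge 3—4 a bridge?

After removing 3—4, the path 3-7-4 still connects them, so the edge is not a bridge.

No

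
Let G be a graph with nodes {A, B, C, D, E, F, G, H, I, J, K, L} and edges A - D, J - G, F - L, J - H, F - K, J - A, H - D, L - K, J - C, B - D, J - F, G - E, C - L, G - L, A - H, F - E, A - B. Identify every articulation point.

Removing J increases the component count from 2 to 3, so J is a cut vertex.
By contrast removing G leaves 2 components; it is not a cut vertex. No other vertex is a cut vertex either.

J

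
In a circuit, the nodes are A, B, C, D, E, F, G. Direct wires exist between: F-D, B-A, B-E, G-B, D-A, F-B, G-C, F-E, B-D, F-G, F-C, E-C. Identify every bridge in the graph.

The edges on the cycle F-G-C-F are not bridges since each lies on that cycle.
Every edge lies on some cycle, so there are no bridges.

none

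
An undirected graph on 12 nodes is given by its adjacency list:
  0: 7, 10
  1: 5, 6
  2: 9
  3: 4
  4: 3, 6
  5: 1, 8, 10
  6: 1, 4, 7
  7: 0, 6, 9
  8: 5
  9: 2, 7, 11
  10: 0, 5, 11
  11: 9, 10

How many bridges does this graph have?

4

The edges on the cycle 5-10-11-9-7-6-1-5 are not bridges since each lies on that cycle.
But removing 3-4 disconnects 3 from 4; removing 6-4 disconnects 6 from 4; removing 2-9 disconnects 2 from 9; removing 8-5 disconnects 8 from 5 — these are bridges.
That makes 4 bridges.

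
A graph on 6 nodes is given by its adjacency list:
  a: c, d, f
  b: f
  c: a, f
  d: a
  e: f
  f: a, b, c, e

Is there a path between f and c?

From f we can reach a, b, c, d, e, f, which includes c.

Yes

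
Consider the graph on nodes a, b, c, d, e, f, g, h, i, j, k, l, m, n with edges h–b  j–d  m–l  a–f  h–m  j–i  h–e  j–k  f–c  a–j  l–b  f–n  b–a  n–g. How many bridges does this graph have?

The edges on the cycle h-m-l-b-h are not bridges since each lies on that cycle.
But removing b–a disconnects b from a; removing i–j disconnects i from j; removing a–f disconnects a from f; removing d–j disconnects d from j — these are bridges.
In total 10 edges are bridges.

10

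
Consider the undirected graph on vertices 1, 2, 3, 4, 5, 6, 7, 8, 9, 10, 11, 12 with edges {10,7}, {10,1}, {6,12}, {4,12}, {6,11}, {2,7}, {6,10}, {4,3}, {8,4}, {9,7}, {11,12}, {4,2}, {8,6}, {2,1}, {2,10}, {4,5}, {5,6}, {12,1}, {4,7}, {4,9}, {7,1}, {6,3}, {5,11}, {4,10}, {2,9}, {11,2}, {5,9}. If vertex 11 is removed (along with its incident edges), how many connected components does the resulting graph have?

With 11 gone, the remaining components are: {1, 2, 3, 4, 5, 6, 7, 8, 9, 10, 12}.
That is 1 component.

1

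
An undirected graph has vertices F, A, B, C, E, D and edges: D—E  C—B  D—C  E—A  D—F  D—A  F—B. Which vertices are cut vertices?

Removing D increases the component count from 1 to 2, so D is a cut vertex.
By contrast removing E leaves 1 component; it is not a cut vertex. No other vertex is a cut vertex either.

D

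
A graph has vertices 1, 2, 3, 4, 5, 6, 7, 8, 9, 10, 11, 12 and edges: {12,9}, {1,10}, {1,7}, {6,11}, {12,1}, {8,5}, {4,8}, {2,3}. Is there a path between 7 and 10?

Yes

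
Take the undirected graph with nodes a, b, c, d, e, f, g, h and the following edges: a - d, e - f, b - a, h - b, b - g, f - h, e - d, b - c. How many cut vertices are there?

1

Removing b increases the component count from 1 to 3, so b is a cut vertex.
By contrast removing h leaves 1 component; it is not a cut vertex. No other vertex is a cut vertex either.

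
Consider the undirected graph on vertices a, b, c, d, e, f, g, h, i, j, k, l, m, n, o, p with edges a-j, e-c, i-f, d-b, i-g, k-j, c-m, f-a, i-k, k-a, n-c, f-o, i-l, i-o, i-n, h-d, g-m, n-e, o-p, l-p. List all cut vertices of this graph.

d, i

Removing d increases the component count from 2 to 3, so d is a cut vertex.
Removing i increases the component count from 2 to 3, so i is a cut vertex.
By contrast removing n leaves 2 components; it is not a cut vertex. No other vertex is a cut vertex either.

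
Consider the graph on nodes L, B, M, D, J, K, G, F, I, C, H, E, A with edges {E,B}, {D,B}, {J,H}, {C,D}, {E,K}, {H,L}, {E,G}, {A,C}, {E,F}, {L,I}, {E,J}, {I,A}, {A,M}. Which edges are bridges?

A-M, E-F, E-G, E-K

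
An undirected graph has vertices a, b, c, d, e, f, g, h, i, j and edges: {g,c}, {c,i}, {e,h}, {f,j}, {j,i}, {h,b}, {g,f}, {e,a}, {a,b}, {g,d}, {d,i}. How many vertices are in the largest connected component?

6

Starting from a we can reach a, b, e, h. That is one component of size 4.
Starting from c we can reach c, d, f, g, i, j. That is one component of size 6.
The largest has 6 vertices.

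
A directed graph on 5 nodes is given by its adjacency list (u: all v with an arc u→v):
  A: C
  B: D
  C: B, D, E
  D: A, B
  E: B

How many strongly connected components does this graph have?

{A, B, C, D, E} are all mutually reachable — one SCC of size 5.
That gives 1 strongly connected component.

1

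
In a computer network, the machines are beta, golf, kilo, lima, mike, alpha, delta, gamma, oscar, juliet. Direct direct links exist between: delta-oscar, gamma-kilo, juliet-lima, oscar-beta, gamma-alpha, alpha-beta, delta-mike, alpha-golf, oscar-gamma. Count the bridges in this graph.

The edges on the cycle oscar-gamma-alpha-beta-oscar are not bridges since each lies on that cycle.
But removing juliet-lima disconnects juliet from lima; removing gamma-kilo disconnects gamma from kilo; removing delta-oscar disconnects delta from oscar; removing mike-delta disconnects mike from delta — these are bridges.
In total 5 edges are bridges.

5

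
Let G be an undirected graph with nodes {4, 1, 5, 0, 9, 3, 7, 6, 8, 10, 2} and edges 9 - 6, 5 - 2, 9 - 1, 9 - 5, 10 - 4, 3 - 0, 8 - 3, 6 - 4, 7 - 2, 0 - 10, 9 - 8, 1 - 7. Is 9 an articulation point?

Yes

Deleting 9 raises the number of components from 1 to 2, so 9 is a cut vertex.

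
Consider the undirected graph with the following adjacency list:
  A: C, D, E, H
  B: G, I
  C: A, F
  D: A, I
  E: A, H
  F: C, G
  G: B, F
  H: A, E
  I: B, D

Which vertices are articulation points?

Removing A increases the component count from 1 to 2, so A is a cut vertex.
By contrast removing F leaves 1 component; it is not a cut vertex. No other vertex is a cut vertex either.

A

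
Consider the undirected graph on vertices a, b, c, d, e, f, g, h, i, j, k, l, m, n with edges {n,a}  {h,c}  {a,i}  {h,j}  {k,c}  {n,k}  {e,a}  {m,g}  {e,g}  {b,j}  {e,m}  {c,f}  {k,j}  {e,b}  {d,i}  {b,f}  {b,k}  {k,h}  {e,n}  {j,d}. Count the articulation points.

1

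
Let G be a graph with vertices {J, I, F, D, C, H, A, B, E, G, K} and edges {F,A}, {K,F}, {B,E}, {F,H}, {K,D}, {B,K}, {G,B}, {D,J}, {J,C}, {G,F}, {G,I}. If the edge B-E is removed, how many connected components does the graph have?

2

Before removal there is 1 component.
B-E is a bridge — removing it separates B's side from E's side.
After removal: 2 components.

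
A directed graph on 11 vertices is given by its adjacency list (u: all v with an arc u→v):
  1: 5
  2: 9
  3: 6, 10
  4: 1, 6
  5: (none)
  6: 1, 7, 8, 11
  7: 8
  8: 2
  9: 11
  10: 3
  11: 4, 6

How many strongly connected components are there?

4

{2, 4, 6, 7, 8, 9, 11} are all mutually reachable — one SCC of size 7.
{3, 10} are all mutually reachable — one SCC of size 2.
{1} is an SCC by itself.
{5} is an SCC by itself.
That gives 4 strongly connected components.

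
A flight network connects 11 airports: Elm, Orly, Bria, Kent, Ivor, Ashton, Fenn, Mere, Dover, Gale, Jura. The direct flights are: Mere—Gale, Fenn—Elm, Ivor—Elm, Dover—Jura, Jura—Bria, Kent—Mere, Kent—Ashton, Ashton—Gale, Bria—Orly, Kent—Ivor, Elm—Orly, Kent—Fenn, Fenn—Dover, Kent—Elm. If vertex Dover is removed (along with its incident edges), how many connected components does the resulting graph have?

With Dover gone, the remaining components are: {Elm, Bria, Fenn, Gale, Ivor, Jura, Kent, Mere, Orly, Ashton}.
That is 1 component.

1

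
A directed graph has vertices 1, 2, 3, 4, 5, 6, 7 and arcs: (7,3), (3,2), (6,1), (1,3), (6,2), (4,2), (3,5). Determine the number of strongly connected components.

7

{7} is an SCC by itself.
{5} is an SCC by itself.
{2} is an SCC by itself.
{4} is an SCC by itself.
{6} is an SCC by itself.
(and 2 more singleton SCCs)
That gives 7 strongly connected components.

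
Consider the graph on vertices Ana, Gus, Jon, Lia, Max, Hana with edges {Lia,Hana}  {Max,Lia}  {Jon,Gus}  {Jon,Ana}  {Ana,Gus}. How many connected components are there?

2

Starting from Ana we can reach Ana, Gus, Jon. That is one component of size 3.
Starting from Lia we can reach Lia, Max, Hana. That is one component of size 3.
Total: 2 components.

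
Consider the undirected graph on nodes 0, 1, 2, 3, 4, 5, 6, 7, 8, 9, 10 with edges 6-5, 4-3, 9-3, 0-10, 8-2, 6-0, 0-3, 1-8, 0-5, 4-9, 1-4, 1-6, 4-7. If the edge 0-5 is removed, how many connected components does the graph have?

0 and 5 are still connected via 0-6-5, so the component count stays at 1.

1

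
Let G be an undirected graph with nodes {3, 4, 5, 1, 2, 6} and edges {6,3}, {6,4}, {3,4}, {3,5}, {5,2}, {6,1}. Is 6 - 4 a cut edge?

No

After removing 6 - 4, the path 6-3-4 still connects them, so the edge is not a bridge.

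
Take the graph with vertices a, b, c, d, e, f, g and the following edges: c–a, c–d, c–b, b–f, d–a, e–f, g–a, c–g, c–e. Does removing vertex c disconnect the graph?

Yes

Deleting c raises the number of components from 1 to 2, so c is a cut vertex.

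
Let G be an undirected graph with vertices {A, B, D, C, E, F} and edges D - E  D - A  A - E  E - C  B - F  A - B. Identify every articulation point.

Removing A increases the component count from 1 to 2, so A is a cut vertex.
Removing B increases the component count from 1 to 2, so B is a cut vertex.
Removing E increases the component count from 1 to 2, so E is a cut vertex.
By contrast removing D leaves 1 component; it is not a cut vertex. No other vertex is a cut vertex either.

A, B, E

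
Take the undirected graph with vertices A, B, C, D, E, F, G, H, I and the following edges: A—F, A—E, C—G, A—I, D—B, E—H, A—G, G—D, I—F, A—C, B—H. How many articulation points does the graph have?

1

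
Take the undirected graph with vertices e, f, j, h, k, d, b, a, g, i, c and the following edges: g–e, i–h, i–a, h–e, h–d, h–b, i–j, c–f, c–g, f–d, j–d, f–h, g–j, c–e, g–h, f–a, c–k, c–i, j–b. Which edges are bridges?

c-k

The edges on the cycle c-i-a-f-c are not bridges since each lies on that cycle.
But removing k–c disconnects k from c — this is a bridge.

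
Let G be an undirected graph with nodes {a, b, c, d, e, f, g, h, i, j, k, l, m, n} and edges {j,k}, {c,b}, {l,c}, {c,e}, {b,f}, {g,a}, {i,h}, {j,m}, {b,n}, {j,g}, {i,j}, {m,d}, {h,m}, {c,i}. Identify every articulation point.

b, c, g, i, j, m

Removing b increases the component count from 1 to 3, so b is a cut vertex.
Removing c increases the component count from 1 to 4, so c is a cut vertex.
Removing g increases the component count from 1 to 2, so g is a cut vertex.
Likewise i, j, m are cut vertices.
By contrast removing e leaves 1 component; it is not a cut vertex. No other vertex is a cut vertex either.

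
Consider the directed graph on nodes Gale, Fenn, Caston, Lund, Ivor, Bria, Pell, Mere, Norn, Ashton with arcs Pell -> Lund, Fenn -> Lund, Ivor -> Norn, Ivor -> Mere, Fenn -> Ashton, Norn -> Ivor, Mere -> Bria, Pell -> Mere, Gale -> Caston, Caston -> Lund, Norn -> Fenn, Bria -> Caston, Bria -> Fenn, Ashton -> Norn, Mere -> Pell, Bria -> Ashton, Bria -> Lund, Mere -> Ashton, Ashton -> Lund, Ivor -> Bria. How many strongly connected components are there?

{Bria, Fenn, Ivor, Mere, Norn, Pell, Ashton} are all mutually reachable — one SCC of size 7.
{Caston} is an SCC by itself.
{Lund} is an SCC by itself.
{Gale} is an SCC by itself.
That gives 4 strongly connected components.

4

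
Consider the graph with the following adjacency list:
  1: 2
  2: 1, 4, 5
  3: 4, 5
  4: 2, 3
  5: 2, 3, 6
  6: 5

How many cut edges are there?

The edges on the cycle 2-5-3-4-2 are not bridges since each lies on that cycle.
But removing 5-6 disconnects 5 from 6; removing 2-1 disconnects 2 from 1 — these are bridges.
That makes 2 bridges.

2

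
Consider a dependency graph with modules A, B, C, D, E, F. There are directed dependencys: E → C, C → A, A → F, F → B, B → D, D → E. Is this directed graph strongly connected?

Yes

From A we can reach every vertex (A, B, C, D, E, F), and every vertex can reach A (A, B, C, D, E, F). So the whole graph is one strongly connected component.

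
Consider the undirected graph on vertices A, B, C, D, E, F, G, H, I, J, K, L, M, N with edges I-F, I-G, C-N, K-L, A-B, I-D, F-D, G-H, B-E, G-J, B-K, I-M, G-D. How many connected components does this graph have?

3

Starting from C we can reach C, N. That is one component of size 2.
Starting from A we can reach A, B, E, K, L. That is one component of size 5.
Starting from D we can reach D, F, G, H, I, J, M. That is one component of size 7.
Total: 3 components.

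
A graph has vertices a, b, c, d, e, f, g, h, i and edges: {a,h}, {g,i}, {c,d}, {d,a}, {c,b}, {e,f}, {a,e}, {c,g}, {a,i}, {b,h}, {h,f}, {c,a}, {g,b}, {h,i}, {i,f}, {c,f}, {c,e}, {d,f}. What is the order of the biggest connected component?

9

Starting from a we can reach a, b, c, d, e, f, g, h, i. That is one component of size 9.
The largest has 9 vertices.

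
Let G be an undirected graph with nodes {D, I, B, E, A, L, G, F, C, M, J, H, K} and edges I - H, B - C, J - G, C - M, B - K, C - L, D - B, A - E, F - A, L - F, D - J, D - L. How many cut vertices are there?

7

Removing A increases the component count from 2 to 3, so A is a cut vertex.
Removing B increases the component count from 2 to 3, so B is a cut vertex.
Removing C increases the component count from 2 to 3, so C is a cut vertex.
Likewise D, F, J, L are cut vertices.
By contrast removing I leaves 2 components; it is not a cut vertex. No other vertex is a cut vertex either.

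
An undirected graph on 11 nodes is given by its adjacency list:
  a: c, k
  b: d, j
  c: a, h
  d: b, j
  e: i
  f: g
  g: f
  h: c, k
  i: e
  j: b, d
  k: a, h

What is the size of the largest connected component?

Starting from f we can reach f, g. That is one component of size 2.
Starting from e we can reach e, i. That is one component of size 2.
Starting from b we can reach b, d, j. That is one component of size 3.
Starting from a we can reach a, c, h, k. That is one component of size 4.
The largest has 4 vertices.

4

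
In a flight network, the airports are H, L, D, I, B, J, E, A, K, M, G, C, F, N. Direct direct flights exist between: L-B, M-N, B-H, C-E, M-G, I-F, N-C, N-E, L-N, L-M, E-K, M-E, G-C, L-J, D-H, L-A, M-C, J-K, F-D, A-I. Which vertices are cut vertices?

L

Removing L increases the component count from 1 to 2, so L is a cut vertex.
By contrast removing A leaves 1 component; it is not a cut vertex. No other vertex is a cut vertex either.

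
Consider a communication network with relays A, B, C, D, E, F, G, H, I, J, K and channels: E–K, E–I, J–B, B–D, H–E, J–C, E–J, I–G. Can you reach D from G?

Yes

From G we can reach B, C, D, E, G, H, I, J, K, which includes D.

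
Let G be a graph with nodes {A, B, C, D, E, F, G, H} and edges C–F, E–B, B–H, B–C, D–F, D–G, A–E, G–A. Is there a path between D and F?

Yes

From D we can reach A, B, C, D, E, F, G, H, which includes F.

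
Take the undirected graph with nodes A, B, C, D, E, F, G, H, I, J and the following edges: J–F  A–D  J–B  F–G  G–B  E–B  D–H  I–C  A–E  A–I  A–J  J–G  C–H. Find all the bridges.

none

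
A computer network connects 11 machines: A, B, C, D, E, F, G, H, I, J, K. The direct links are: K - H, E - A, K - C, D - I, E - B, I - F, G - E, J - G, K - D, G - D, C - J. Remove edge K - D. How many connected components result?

1

K and D are still connected via K-C-J-G-D, so the component count stays at 1.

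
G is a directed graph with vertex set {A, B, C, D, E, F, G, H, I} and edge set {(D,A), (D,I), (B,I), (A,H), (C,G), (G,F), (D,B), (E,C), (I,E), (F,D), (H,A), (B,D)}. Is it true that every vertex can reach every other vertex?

There is no directed path from H to B, so the graph is not strongly connected.

No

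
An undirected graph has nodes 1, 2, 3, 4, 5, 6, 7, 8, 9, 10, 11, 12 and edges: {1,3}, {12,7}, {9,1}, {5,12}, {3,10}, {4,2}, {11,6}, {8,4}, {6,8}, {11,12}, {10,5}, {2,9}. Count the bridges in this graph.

The edges on the cycle 11-6-8-4-2-9-1-3-10-5-12-11 are not bridges since each lies on that cycle.
But removing 12–7 disconnects 12 from 7 — this is a bridge.

1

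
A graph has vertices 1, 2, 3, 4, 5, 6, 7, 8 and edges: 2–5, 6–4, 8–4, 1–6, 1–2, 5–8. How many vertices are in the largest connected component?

6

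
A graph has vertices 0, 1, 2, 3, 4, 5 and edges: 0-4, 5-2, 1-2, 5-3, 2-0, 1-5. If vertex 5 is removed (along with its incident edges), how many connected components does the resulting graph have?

With 5 gone, the remaining components are: {3}; {0, 1, 2, 4}.
That is 2 components.

2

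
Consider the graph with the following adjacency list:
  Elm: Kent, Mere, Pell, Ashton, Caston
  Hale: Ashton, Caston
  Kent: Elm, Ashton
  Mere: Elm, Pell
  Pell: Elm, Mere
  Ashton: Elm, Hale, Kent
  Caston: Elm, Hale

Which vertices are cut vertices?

Elm

Removing Elm increases the component count from 1 to 2, so Elm is a cut vertex.
By contrast removing Caston leaves 1 component; it is not a cut vertex. No other vertex is a cut vertex either.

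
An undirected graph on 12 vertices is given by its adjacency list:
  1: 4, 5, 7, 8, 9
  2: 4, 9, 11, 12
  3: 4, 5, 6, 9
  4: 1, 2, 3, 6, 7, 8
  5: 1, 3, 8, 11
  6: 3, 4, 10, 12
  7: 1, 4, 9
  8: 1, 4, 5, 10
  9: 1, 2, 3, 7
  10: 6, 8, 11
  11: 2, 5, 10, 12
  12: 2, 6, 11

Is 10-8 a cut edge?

No

After removing 10-8, the path 10-11-5-8 still connects them, so the edge is not a bridge.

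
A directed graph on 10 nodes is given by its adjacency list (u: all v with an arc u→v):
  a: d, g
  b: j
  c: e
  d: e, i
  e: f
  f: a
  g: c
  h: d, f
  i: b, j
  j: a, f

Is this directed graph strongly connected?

No

There is no directed path from a to h, so the graph is not strongly connected.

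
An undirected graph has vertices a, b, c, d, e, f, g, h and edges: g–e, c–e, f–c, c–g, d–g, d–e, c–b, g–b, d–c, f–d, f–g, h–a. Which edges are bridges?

a-h

The edges on the cycle c-g-b-c are not bridges since each lies on that cycle.
But removing h–a disconnects h from a — this is a bridge.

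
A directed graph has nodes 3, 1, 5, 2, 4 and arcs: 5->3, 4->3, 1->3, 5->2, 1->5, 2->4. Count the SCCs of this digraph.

{1} is an SCC by itself.
{5} is an SCC by itself.
{2} is an SCC by itself.
{4} is an SCC by itself.
{3} is an SCC by itself.
That gives 5 strongly connected components.

5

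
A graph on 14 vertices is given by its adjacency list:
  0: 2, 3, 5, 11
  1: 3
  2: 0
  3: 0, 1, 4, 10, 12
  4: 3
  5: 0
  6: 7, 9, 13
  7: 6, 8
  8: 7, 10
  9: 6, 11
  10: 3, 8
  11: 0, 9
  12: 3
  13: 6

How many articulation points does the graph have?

Removing 0 increases the component count from 1 to 3, so 0 is a cut vertex.
Removing 3 increases the component count from 1 to 4, so 3 is a cut vertex.
Removing 6 increases the component count from 1 to 2, so 6 is a cut vertex.
By contrast removing 1 leaves 1 component; it is not a cut vertex. No other vertex is a cut vertex either.

3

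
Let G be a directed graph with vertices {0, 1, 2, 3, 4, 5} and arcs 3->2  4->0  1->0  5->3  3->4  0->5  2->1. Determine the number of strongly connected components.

1

{0, 1, 2, 3, 4, 5} are all mutually reachable — one SCC of size 6.
That gives 1 strongly connected component.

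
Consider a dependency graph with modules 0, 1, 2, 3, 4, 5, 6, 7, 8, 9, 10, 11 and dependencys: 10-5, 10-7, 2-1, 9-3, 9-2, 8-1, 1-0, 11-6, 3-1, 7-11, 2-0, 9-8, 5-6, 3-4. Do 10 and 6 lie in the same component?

From 10 we can reach 5, 6, 7, 10, 11, which includes 6.

Yes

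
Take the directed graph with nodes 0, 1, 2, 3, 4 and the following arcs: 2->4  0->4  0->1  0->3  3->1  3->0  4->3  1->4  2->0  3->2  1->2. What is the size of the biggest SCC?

{0, 1, 2, 3, 4} are all mutually reachable — one SCC of size 5.
The largest has 5 vertices.

5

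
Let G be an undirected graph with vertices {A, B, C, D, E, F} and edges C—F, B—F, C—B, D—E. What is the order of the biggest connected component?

3

A is isolated — a component by itself.
Starting from D we can reach D, E. That is one component of size 2.
Starting from B we can reach B, C, F. That is one component of size 3.
The largest has 3 vertices.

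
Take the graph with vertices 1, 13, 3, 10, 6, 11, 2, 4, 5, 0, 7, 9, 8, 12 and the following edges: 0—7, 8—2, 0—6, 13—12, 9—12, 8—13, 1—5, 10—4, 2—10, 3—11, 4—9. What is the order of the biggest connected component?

7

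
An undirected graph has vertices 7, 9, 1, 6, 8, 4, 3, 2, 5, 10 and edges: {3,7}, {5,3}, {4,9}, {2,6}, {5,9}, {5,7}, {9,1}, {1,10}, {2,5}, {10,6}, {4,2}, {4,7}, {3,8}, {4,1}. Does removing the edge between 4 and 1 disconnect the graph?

After removing 4 - 1, the path 4-9-1 still connects them, so the edge is not a bridge.

No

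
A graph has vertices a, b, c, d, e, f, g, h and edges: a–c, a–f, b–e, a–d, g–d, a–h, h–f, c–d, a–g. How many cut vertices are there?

1

Removing a increases the component count from 2 to 3, so a is a cut vertex.
By contrast removing d leaves 2 components; it is not a cut vertex. No other vertex is a cut vertex either.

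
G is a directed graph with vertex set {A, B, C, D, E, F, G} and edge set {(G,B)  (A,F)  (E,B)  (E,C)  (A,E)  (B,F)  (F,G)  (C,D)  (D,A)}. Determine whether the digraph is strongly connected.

There is no directed path from B to A, so the graph is not strongly connected.

No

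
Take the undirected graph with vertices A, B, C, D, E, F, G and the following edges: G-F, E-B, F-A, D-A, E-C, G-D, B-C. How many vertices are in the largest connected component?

4

Starting from B we can reach B, C, E. That is one component of size 3.
Starting from A we can reach A, D, F, G. That is one component of size 4.
The largest has 4 vertices.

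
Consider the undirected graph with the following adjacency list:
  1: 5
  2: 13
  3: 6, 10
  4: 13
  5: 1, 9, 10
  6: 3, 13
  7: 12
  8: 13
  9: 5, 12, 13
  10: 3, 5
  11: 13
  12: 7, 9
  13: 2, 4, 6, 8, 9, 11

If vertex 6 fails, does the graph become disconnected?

Deleting 6 leaves 1 component (was 1) (its neighbors 3, 13 remain connected to each other), so 6 is not a cut vertex.

No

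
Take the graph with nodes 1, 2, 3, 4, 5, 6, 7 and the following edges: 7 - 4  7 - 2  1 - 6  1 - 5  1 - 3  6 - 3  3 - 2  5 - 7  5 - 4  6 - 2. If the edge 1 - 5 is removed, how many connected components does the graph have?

1 and 5 are still connected via 1-6-2-7-5, so the component count stays at 1.

1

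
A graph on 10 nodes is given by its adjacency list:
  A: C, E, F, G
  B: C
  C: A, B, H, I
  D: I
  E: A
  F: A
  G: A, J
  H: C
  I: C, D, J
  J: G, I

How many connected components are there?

1

Starting from A we can reach A, B, C, D, E, F, G, H, I, J. That is one component of size 10.
Total: 1 component.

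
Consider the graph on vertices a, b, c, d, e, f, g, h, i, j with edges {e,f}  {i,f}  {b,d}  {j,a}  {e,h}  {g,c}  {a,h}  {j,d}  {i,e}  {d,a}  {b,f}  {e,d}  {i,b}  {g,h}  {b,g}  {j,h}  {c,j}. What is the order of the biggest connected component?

Starting from a we can reach a, b, c, d, e, f, g, h, i, j. That is one component of size 10.
The largest has 10 vertices.

10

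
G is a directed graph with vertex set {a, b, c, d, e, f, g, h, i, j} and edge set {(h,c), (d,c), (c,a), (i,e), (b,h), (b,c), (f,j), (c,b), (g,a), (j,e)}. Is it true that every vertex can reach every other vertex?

No

There is no directed path from f to d, so the graph is not strongly connected.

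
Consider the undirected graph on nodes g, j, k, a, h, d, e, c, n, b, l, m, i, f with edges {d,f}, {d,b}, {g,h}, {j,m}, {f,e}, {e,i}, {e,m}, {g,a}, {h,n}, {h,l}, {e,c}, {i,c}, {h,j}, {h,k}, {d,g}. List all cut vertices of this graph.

d, e, g, h

Removing d increases the component count from 1 to 2, so d is a cut vertex.
Removing e increases the component count from 1 to 2, so e is a cut vertex.
Removing g increases the component count from 1 to 2, so g is a cut vertex.
Likewise h is a cut vertex.
By contrast removing i leaves 1 component; it is not a cut vertex. No other vertex is a cut vertex either.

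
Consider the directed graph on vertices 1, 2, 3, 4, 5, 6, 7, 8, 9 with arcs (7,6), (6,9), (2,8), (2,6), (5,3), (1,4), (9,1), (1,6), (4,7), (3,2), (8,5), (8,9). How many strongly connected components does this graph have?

{1, 4, 6, 7, 9} are all mutually reachable — one SCC of size 5.
{2, 3, 5, 8} are all mutually reachable — one SCC of size 4.
That gives 2 strongly connected components.

2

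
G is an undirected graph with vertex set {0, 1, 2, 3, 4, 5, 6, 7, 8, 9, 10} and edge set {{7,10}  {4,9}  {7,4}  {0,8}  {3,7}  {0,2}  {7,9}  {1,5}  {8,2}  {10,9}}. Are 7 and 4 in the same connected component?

From 7 we can reach 3, 4, 7, 9, 10, which includes 4.

Yes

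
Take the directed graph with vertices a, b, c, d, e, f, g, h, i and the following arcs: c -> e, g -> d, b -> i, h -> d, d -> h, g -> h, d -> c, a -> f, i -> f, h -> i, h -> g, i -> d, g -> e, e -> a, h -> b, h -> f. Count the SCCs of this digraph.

5

{b, d, g, h, i} are all mutually reachable — one SCC of size 5.
{a} is an SCC by itself.
{c} is an SCC by itself.
{f} is an SCC by itself.
{e} is an SCC by itself.
That gives 5 strongly connected components.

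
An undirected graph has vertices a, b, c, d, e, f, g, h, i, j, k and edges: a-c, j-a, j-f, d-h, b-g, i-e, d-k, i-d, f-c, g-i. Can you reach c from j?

Yes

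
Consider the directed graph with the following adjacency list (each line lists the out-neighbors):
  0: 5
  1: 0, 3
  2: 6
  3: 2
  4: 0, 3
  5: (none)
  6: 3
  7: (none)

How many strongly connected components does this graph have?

6

{2, 3, 6} are all mutually reachable — one SCC of size 3.
{4} is an SCC by itself.
{0} is an SCC by itself.
{7} is an SCC by itself.
{1} is an SCC by itself.
(and 1 more singleton SCC)
That gives 6 strongly connected components.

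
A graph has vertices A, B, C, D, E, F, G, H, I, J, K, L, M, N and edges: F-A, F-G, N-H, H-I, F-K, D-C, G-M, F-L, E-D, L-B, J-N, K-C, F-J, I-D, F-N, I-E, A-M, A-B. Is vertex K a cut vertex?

Deleting K leaves 1 component (was 1) (its neighbors C, F remain connected to each other), so K is not a cut vertex.

No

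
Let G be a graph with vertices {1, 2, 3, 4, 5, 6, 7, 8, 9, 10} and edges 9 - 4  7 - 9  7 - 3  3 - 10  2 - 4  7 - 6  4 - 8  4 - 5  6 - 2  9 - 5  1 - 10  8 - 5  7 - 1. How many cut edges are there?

The edges on the cycle 7-1-10-3-7 are not bridges since each lies on that cycle.
Every edge lies on some cycle, so there are no bridges.

0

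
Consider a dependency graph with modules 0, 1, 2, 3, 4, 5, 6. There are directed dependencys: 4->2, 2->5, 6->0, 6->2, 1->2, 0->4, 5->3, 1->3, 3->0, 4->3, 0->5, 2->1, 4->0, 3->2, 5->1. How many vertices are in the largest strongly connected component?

{0, 1, 2, 3, 4, 5} are all mutually reachable — one SCC of size 6.
{6} is an SCC by itself.
The largest has 6 vertices.

6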